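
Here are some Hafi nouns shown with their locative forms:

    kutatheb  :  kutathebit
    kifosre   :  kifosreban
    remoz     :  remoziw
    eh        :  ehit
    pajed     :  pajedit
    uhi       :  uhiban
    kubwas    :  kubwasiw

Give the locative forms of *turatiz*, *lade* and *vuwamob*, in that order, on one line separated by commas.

turatiziw, ladeban, vuwamobit

Looking at the final sound of each stem: -iw when the stem ends in a sibilant (*remoz*, *kubwas*); -it when the stem ends in a non-sibilant consonant (*kutatheb*, *eh*, *pajed*); -ban when the stem ends in a vowel (*kifosre*, *uhi*).
The final sound of *turatiz* is /z/, which is a sibilant, so the suffix is -iw, giving *turatiziw*.
*lade* — final sound /e/ (a vowel) → -ban → *ladeban*.
Since the final sound of *vuwamob* is /b/ (a non-sibilant consonant), it takes -it, giving *vuwamobit*.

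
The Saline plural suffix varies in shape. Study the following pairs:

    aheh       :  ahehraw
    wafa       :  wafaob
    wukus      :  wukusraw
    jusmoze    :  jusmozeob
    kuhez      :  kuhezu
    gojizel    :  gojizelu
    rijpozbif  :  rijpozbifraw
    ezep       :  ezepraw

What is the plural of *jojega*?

jojegaob

The suffix is conditioned by the final sound: -raw when the stem ends in a voiceless consonant (*aheh*, *wukus*, *rijpozbif*, *ezep*); -u when the stem ends in a voiced consonant (*kuhez*, *gojizel*); -ob when the stem ends in a vowel (*wafa*, *jusmoze*).
The final sound of *jojega* is /a/, which is a vowel, so the suffix is -ob, giving *jojegaob*.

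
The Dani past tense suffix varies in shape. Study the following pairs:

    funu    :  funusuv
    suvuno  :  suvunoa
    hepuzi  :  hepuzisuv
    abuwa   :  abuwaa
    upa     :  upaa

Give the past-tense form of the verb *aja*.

Looking at the last vowel of each stem: -suv when the last vowel of the stem is a high vowel (*funu*, *hepuzi*); -a when the last vowel of the stem is a non-high vowel (*suvuno*, *abuwa*, *upa*).
Since the last vowel of *aja* is /a/ (a non-high vowel), it takes -a, giving *ajaa*.

ajaa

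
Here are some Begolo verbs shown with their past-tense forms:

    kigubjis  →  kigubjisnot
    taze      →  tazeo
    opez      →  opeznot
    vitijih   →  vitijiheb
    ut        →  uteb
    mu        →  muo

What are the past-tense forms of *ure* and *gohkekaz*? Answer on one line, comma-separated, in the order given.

The pattern is sibilance of the final sound: -not when the stem ends in a sibilant (*kigubjis*, *opez*); -eb when the stem ends in a non-sibilant consonant (*vitijih*, *ut*); -o when the stem ends in a vowel (*taze*, *mu*).
*ure*: final sound = /e/, a vowel → -o → *ureo*.
*gohkekaz*: final sound = /z/, a sibilant → -not → *gohkekaznot*.

ureo, gohkekaznot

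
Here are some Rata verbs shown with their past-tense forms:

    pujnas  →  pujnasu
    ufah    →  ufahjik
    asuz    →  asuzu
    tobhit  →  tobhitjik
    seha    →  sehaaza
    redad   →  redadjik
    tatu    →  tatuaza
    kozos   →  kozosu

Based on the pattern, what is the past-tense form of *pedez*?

The alternation tracks the final sound of the stem — -u when the stem ends in a sibilant (*pujnas*, *asuz*, *kozos*); -jik when the stem ends in a non-sibilant consonant (*ufah*, *tobhit*, *redad*); -aza when the stem ends in a vowel (*seha*, *tatu*).
Since the final sound of *pedez* is /z/ (a sibilant), it takes -u, giving *pedezu*.

pedezu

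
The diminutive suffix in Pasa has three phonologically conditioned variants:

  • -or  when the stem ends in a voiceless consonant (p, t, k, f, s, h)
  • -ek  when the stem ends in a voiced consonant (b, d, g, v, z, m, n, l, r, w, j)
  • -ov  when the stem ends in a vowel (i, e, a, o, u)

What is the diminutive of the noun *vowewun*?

The final sound of *vowewun* is /n/, which is a voiced consonant, so the suffix is -ek, giving *vowewunek*.

vowewunek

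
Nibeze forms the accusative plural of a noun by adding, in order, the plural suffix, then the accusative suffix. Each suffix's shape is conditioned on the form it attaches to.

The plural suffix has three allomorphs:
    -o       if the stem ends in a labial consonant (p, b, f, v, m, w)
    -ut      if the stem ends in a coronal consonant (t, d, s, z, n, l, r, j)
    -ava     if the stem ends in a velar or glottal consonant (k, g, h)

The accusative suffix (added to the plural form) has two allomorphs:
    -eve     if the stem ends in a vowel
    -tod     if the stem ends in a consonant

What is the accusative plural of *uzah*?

uzahavaeve

The final consonant of *uzah* is /h/, which is velar/glottal, so the plural suffix is -ava, giving *uzahava*.
The plural form *uzahava*: final sound = /a/, a vowel → -eve → *uzahavaeve*.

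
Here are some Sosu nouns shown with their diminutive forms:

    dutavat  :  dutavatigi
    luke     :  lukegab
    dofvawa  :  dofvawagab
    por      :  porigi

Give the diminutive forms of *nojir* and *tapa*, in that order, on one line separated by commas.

The suffix is conditioned by the final sound: -igi when the stem ends in a consonant (*dutavat*, *por*); -gab when the stem ends in a vowel (*luke*, *dofvawa*).
The final sound of *nojir* is /r/, which is a consonant, so the suffix is -igi, giving *nojirigi*.
*tapa* — final sound /a/ (a vowel) → -gab → *tapagab*.

nojirigi, tapagab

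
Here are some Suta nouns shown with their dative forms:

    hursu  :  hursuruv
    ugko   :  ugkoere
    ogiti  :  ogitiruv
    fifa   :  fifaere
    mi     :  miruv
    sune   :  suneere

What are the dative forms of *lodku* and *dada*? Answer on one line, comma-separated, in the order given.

The pattern is height harmony: -ruv when the last vowel of the stem is a high vowel (*hursu*, *ogiti*, *mi*); -ere when the last vowel of the stem is a non-high vowel (*ugko*, *fifa*, *sune*).
Since the last vowel of *lodku* is /u/ (a high vowel), it takes -ruv, giving *lodkuruv*.
*dada* — last vowel /a/ (a non-high vowel) → -ere → *dadaere*.

lodkuruv, dadaere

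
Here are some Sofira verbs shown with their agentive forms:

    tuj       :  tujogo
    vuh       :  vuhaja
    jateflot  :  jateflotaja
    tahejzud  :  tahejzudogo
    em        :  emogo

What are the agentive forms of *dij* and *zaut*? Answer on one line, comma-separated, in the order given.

dijogo, zautaja

The suffix is conditioned by the final consonant: -aja when the stem ends in a voiceless consonant (*vuh*, *jateflot*); -ogo when the stem ends in a voiced consonant (*tuj*, *tahejzud*, *em*).
*dij* — final consonant /j/ (voiced) → -ogo → *dijogo*.
*zaut* — final consonant /t/ (voiceless) → -aja → *zautaja*.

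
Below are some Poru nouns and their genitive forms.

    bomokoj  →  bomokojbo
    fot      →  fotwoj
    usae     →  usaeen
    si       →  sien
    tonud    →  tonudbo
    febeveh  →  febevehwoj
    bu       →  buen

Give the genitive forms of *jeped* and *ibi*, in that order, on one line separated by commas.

jepedbo, ibien

The suffix is conditioned by the final sound: -woj when the stem ends in a voiceless consonant (*fot*, *febeveh*); -bo when the stem ends in a voiced consonant (*bomokoj*, *tonud*); -en when the stem ends in a vowel (*usae*, *si*, *bu*).
Since the final sound of *jeped* is /d/ (a voiced consonant), it takes -bo, giving *jepedbo*.
*ibi*: final sound = /i/, a vowel → -en → *ibien*.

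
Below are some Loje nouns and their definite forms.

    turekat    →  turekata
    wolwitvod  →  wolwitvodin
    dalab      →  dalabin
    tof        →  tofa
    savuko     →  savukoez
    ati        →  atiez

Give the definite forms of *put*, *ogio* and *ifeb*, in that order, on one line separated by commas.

puta, ogioez, ifebin

The pattern is voicing of the final sound: -a when the stem ends in a voiceless consonant (*turekat*, *tof*); -in when the stem ends in a voiced consonant (*wolwitvod*, *dalab*); -ez when the stem ends in a vowel (*savuko*, *ati*).
*put* — final sound /t/ (a voiceless consonant) → -a → *puta*.
*ogio* — final sound /o/ (a vowel) → -ez → *ogioez*.
*ifeb*: final sound = /b/, a voiced consonant → -in → *ifebin*.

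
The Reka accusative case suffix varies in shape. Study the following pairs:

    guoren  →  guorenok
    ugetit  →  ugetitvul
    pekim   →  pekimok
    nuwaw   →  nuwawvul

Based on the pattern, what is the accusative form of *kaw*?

The suffix is conditioned by the final consonant: -ok when the stem ends in a nasal (*guoren*, *pekim*); -vul when the stem ends in a non-nasal consonant (*ugetit*, *nuwaw*).
The final consonant of *kaw* is /w/, which is non-nasal, so the suffix is -vul, giving *kawvul*.

kawvul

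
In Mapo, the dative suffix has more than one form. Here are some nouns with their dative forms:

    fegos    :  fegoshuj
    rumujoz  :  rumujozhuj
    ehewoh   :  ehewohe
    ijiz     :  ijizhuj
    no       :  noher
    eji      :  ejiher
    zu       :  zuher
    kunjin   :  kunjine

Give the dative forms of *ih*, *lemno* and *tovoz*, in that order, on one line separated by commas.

The suffix is conditioned by the final sound: -huj when the stem ends in a sibilant (*fegos*, *rumujoz*, *ijiz*); -e when the stem ends in a non-sibilant consonant (*ehewoh*, *kunjin*); -her when the stem ends in a vowel (*no*, *eji*, *zu*).
The final sound of *ih* is /h/, which is a non-sibilant consonant, so the suffix is -e, giving *ihe*.
The final sound of *lemno* is /o/, which is a vowel, so the suffix is -her, giving *lemnoher*.
*tovoz*: final sound = /z/, a sibilant → -huj → *tovozhuj*.

ihe, lemnoher, tovozhuj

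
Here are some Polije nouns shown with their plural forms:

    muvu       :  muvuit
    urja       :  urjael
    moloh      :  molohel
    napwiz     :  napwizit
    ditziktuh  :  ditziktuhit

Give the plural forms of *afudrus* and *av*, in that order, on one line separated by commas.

afudrusit, avel

The pattern is height harmony: -it when the last vowel of the stem is a high vowel (*muvu*, *napwiz*, *ditziktuh*); -el when the last vowel of the stem is a non-high vowel (*urja*, *moloh*).
*afudrus* — last vowel /u/ (a high vowel) → -it → *afudrusit*.
*av* — last vowel /a/ (a non-high vowel) → -el → *avel*.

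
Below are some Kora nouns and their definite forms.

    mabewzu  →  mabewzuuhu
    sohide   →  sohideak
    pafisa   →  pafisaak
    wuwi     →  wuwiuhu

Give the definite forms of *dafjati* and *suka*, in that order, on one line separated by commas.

dafjatiuhu, sukaak

The pattern is height harmony: -uhu when the last vowel of the stem is a high vowel (*mabewzu*, *wuwi*); -ak when the last vowel of the stem is a non-high vowel (*sohide*, *pafisa*).
*dafjati*: last vowel = /i/, a high vowel → -uhu → *dafjatiuhu*.
The last vowel of *suka* is /a/, which is a non-high vowel, so the suffix is -ak, giving *sukaak*.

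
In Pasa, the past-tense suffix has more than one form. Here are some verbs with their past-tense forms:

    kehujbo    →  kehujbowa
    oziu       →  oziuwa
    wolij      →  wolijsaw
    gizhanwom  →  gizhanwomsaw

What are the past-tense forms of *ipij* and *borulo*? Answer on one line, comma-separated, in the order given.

ipijsaw, borulowa

Looking at the final sound of each stem: -saw when the stem ends in a consonant (*wolij*, *gizhanwom*); -wa when the stem ends in a vowel (*kehujbo*, *oziu*).
The final sound of *ipij* is /j/, which is a consonant, so the suffix is -saw, giving *ipijsaw*.
The final sound of *borulo* is /o/, which is a vowel, so the suffix is -wa, giving *borulowa*.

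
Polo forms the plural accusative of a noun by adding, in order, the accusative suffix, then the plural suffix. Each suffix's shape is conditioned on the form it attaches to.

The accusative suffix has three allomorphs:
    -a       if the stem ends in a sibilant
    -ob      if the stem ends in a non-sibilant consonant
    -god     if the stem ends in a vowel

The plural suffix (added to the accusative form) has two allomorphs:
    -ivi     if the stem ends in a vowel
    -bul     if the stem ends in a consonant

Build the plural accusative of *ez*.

ezaivi

Since the final sound of *ez* is /z/ (a sibilant), it takes -a, giving *eza*.
Since the final sound of the accusative form *eza* is /a/ (a vowel), it takes -ivi, giving *ezaivi*.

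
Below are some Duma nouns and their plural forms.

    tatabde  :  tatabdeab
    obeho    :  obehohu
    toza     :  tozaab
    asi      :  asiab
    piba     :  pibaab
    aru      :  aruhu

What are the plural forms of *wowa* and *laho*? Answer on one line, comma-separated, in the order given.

wowaab, lahohu

Looking at the last vowel of each stem: -hu when the last vowel of the stem is a rounded vowel (*obeho*, *aru*); -ab when the last vowel of the stem is an unrounded vowel (*tatabde*, *toza*, *asi*, *piba*).
Since the last vowel of *wowa* is /a/ (an unrounded vowel), it takes -ab, giving *wowaab*.
*laho* — last vowel /o/ (a rounded vowel) → -hu → *lahohu*.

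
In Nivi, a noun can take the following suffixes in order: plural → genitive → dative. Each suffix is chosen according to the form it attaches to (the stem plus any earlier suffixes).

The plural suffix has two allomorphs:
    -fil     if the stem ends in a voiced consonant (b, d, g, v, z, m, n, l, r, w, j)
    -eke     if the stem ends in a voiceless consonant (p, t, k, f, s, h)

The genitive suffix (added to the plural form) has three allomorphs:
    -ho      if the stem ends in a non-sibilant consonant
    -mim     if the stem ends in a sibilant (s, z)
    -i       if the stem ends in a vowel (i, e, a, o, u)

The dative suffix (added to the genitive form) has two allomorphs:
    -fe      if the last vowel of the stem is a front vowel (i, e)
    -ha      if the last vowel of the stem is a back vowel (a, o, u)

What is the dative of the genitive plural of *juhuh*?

juhuhekeife

*juhuh*: final consonant = /h/, voiceless → -eke → *juhuheke*.
Since the final sound of the plural form *juhuheke* is /e/ (a vowel), it takes -i, giving *juhuhekei*.
The genitive form *juhuhekei* — last vowel /i/ (a front vowel) → -fe → *juhuhekeife*.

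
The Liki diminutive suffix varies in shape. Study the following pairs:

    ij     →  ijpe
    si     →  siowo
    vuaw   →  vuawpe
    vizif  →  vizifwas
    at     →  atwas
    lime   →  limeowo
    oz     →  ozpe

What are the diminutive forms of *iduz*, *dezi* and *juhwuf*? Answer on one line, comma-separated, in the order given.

The alternation tracks the final sound of the stem — -was when the stem ends in a voiceless consonant (*vizif*, *at*); -pe when the stem ends in a voiced consonant (*ij*, *vuaw*, *oz*); -owo when the stem ends in a vowel (*si*, *lime*).
The final sound of *iduz* is /z/, which is a voiced consonant, so the suffix is -pe, giving *iduzpe*.
Since the final sound of *dezi* is /i/ (a vowel), it takes -owo, giving *deziowo*.
The final sound of *juhwuf* is /f/, which is a voiceless consonant, so the suffix is -was, giving *juhwufwas*.

iduzpe, deziowo, juhwufwas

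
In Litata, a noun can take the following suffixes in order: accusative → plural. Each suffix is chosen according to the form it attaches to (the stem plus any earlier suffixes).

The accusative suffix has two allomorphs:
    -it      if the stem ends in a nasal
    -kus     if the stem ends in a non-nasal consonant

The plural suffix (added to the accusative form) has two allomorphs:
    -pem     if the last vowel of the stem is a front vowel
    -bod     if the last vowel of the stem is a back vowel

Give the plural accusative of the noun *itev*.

itevkusbod

Since the final consonant of *itev* is /v/ (non-nasal), it takes -kus, giving *itevkus*.
The last vowel of the accusative form *itevkus* is /u/, which is a back vowel, so the plural suffix is -bod, giving *itevkusbod*.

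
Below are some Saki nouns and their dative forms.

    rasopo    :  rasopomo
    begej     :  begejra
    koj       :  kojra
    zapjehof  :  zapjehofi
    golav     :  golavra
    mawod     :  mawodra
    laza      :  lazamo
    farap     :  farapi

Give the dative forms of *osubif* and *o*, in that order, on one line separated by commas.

The suffix is conditioned by the final sound: -i when the stem ends in a voiceless consonant (*zapjehof*, *farap*); -ra when the stem ends in a voiced consonant (*begej*, *koj*, *golav*, *mawod*); -mo when the stem ends in a vowel (*rasopo*, *laza*).
Since the final sound of *osubif* is /f/ (a voiceless consonant), it takes -i, giving *osubifi*.
Since the final sound of *o* is /o/ (a vowel), it takes -mo, giving *omo*.

osubifi, omo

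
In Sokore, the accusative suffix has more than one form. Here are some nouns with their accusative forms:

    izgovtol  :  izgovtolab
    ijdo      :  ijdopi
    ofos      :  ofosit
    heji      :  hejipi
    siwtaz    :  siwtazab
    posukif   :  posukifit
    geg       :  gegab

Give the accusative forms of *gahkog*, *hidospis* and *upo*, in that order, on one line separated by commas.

gahkogab, hidospisit, upopi

The suffix is conditioned by the final sound: -it when the stem ends in a voiceless consonant (*ofos*, *posukif*); -ab when the stem ends in a voiced consonant (*izgovtol*, *siwtaz*, *geg*); -pi when the stem ends in a vowel (*ijdo*, *heji*).
Since the final sound of *gahkog* is /g/ (a voiced consonant), it takes -ab, giving *gahkogab*.
*hidospis* — final sound /s/ (a voiceless consonant) → -it → *hidospisit*.
Since the final sound of *upo* is /o/ (a vowel), it takes -pi, giving *upopi*.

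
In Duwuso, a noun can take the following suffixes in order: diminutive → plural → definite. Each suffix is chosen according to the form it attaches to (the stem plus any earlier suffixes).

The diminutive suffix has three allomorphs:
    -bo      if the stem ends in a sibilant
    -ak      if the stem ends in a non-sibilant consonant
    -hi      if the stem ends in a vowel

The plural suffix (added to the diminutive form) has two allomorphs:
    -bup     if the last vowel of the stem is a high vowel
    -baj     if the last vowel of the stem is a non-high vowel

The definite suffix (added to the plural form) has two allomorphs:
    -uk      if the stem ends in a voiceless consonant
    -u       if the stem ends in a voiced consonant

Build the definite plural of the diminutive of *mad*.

*mad* — final sound /d/ (a non-sibilant consonant) → -ak → *madak*.
The diminutive form *madak* — last vowel /a/ (a non-high vowel) → -baj → *madakbaj*.
The plural form *madakbaj*: final consonant = /j/, voiced → -u → *madakbaju*.

madakbaju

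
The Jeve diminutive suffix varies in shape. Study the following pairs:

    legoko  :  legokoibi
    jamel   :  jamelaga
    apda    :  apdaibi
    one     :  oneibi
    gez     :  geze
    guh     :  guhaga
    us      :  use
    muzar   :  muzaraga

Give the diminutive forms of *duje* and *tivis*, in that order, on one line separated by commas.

dujeibi, tivise

The alternation tracks the final sound of the stem — -e when the stem ends in a sibilant (*gez*, *us*); -aga when the stem ends in a non-sibilant consonant (*jamel*, *guh*, *muzar*); -ibi when the stem ends in a vowel (*legoko*, *apda*, *one*).
*duje* — final sound /e/ (a vowel) → -ibi → *dujeibi*.
The final sound of *tivis* is /s/, which is a sibilant, so the suffix is -e, giving *tivise*.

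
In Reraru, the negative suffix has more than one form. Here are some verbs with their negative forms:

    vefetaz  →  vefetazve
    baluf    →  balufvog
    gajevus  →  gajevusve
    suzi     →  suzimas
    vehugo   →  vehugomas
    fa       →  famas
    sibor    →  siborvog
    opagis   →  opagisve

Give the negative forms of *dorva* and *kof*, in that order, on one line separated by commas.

dorvamas, kofvog

The alternation tracks the final sound of the stem — -ve when the stem ends in a sibilant (*vefetaz*, *gajevus*, *opagis*); -vog when the stem ends in a non-sibilant consonant (*baluf*, *sibor*); -mas when the stem ends in a vowel (*suzi*, *vehugo*, *fa*).
*dorva* — final sound /a/ (a vowel) → -mas → *dorvamas*.
The final sound of *kof* is /f/, which is a non-sibilant consonant, so the suffix is -vog, giving *kofvog*.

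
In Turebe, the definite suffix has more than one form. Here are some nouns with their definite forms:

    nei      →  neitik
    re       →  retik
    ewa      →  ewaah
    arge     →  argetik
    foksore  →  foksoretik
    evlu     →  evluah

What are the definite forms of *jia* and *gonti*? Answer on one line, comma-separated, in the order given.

The suffix is conditioned by the last vowel: -tik when the last vowel of the stem is a front vowel (*nei*, *re*, *arge*, *foksore*); -ah when the last vowel of the stem is a back vowel (*ewa*, *evlu*).
Since the last vowel of *jia* is /a/ (a back vowel), it takes -ah, giving *jiaah*.
Since the last vowel of *gonti* is /i/ (a front vowel), it takes -tik, giving *gontitik*.

jiaah, gontitik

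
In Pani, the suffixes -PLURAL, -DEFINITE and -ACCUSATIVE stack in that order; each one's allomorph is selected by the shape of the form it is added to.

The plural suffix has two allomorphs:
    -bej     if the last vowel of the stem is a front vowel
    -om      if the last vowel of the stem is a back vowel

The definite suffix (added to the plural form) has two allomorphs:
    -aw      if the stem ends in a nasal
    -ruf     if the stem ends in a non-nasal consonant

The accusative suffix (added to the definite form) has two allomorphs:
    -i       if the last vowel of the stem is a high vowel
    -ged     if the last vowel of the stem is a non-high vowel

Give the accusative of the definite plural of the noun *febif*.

*febif*: last vowel = /i/, a front vowel → -bej → *febifbej*.
The final consonant of the plural form *febifbej* is /j/, which is non-nasal, so the definite suffix is -ruf, giving *febifbejruf*.
The last vowel of the definite form *febifbejruf* is /u/, which is a high vowel, so the accusative suffix is -i, giving *febifbejrufi*.

febifbejrufi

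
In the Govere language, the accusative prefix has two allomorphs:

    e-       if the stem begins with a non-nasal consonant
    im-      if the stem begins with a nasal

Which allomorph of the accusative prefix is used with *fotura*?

e-

The first consonant of *fotura* is /f/, which is non-nasal, so the prefix is e-.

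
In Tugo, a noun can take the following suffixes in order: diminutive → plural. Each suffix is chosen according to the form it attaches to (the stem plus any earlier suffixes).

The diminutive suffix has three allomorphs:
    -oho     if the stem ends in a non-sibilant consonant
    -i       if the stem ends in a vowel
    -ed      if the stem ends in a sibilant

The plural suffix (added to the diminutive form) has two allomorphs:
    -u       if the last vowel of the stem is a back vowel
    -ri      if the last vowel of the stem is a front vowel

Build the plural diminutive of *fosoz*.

Since the final sound of *fosoz* is /z/ (a sibilant), it takes -ed, giving *fosozed*.
Since the last vowel of the diminutive form *fosozed* is /e/ (a front vowel), it takes -ri, giving *fosozedri*.

fosozedri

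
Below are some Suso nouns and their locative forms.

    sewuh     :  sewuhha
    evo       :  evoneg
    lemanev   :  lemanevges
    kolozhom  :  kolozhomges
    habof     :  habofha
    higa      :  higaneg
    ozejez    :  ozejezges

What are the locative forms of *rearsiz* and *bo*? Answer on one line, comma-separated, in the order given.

Looking at the final sound of each stem: -ha when the stem ends in a voiceless consonant (*sewuh*, *habof*); -ges when the stem ends in a voiced consonant (*lemanev*, *kolozhom*, *ozejez*); -neg when the stem ends in a vowel (*evo*, *higa*).
Since the final sound of *rearsiz* is /z/ (a voiced consonant), it takes -ges, giving *rearsizges*.
*bo*: final sound = /o/, a vowel → -neg → *boneg*.

rearsizges, boneg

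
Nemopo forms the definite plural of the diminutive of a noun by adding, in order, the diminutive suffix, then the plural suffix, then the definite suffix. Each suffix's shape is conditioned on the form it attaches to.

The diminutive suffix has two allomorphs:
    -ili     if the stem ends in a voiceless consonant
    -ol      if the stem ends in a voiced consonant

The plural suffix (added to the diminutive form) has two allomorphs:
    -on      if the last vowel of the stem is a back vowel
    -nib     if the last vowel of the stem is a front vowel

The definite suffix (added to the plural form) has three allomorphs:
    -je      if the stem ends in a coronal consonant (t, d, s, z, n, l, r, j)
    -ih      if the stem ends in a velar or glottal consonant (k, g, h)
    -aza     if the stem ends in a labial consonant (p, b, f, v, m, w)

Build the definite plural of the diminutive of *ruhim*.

ruhimolonje

The final consonant of *ruhim* is /m/, which is voiced, so the diminutive suffix is -ol, giving *ruhimol*.
Since the last vowel of the diminutive form *ruhimol* is /o/ (a back vowel), it takes -on, giving *ruhimolon*.
Since the final consonant of the plural form *ruhimolon* is /n/ (coronal), it takes -je, giving *ruhimolonje*.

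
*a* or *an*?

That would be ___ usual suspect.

a

The indefinite article is chosen by the initial *sound* of the following word, not its spelling.
*usual* begins with the sound /juː/ (u pronounced /juː/) — a consonant sound.
So the article is *a*: That would be a usual suspect.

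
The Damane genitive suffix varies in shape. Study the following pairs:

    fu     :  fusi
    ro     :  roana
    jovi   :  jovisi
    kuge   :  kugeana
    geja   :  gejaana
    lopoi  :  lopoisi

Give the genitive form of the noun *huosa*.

huosaana

The pattern is height harmony: -si when the last vowel of the stem is a high vowel (*fu*, *jovi*, *lopoi*); -ana when the last vowel of the stem is a non-high vowel (*ro*, *kuge*, *geja*).
The last vowel of *huosa* is /a/, which is a non-high vowel, so the suffix is -ana, giving *huosaana*.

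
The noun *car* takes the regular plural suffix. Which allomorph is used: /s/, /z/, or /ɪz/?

/z/

The stem *car* ends in a voiced non-sibilant sound.
The plural suffix surfaces as /ɪz/ after sibilants, /s/ after other voiceless consonants, and /z/ after other voiced sounds.
So the plural -s on *car* is pronounced /z/.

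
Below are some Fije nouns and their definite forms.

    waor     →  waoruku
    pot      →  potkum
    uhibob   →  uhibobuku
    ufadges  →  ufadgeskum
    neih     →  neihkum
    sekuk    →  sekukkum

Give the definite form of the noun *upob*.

upobuku

The pattern is voicing of the final consonant: -kum when the stem ends in a voiceless consonant (*pot*, *ufadges*, *neih*, *sekuk*); -uku when the stem ends in a voiced consonant (*waor*, *uhibob*).
*upob* — final consonant /b/ (voiced) → -uku → *upobuku*.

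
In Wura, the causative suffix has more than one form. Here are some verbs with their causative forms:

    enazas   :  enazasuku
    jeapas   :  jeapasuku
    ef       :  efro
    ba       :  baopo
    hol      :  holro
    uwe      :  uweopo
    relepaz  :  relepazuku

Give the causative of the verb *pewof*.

The suffix is conditioned by the final sound: -uku when the stem ends in a sibilant (*enazas*, *jeapas*, *relepaz*); -ro when the stem ends in a non-sibilant consonant (*ef*, *hol*); -opo when the stem ends in a vowel (*ba*, *uwe*).
The final sound of *pewof* is /f/, which is a non-sibilant consonant, so the suffix is -ro, giving *pewofro*.

pewofro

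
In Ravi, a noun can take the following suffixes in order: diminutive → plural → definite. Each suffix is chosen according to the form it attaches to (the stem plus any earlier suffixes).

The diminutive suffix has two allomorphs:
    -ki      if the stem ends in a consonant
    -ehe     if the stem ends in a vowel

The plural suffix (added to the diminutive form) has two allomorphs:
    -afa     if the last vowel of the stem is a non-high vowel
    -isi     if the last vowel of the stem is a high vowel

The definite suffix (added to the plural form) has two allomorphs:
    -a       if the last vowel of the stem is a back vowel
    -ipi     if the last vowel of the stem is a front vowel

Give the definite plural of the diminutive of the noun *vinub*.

vinubkiisiipi

*vinub* — final sound /b/ (a consonant) → -ki → *vinubki*.
Since the last vowel of the diminutive form *vinubki* is /i/ (a high vowel), it takes -isi, giving *vinubkiisi*.
The last vowel of the plural form *vinubkiisi* is /i/, which is a front vowel, so the definite suffix is -ipi, giving *vinubkiisiipi*.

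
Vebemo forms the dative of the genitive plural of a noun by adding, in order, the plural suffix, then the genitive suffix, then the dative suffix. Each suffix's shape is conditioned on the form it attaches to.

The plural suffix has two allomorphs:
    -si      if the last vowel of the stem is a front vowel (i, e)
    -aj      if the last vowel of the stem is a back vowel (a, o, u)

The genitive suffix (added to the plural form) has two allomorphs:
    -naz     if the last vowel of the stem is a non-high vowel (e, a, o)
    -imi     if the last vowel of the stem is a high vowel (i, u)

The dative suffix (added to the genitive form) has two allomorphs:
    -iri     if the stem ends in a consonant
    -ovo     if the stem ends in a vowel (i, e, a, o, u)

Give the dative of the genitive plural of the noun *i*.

*i*: last vowel = /i/, a front vowel → -si → *isi*.
The last vowel of the plural form *isi* is /i/, which is a high vowel, so the genitive suffix is -imi, giving *isiimi*.
The final sound of the genitive form *isiimi* is /i/, which is a vowel, so the dative suffix is -ovo, giving *isiimiovo*.

isiimiovo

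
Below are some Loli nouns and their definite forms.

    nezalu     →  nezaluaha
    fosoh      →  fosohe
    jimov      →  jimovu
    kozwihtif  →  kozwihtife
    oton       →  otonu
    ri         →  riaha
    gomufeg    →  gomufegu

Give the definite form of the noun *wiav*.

Looking at the final sound of each stem: -e when the stem ends in a voiceless consonant (*fosoh*, *kozwihtif*); -u when the stem ends in a voiced consonant (*jimov*, *oton*, *gomufeg*); -aha when the stem ends in a vowel (*nezalu*, *ri*).
*wiav* — final sound /v/ (a voiced consonant) → -u → *wiavu*.

wiavu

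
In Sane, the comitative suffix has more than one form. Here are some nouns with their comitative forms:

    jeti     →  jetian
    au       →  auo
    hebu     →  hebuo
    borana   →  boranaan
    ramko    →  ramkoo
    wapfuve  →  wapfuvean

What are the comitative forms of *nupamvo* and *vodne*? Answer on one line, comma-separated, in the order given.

Looking at the last vowel of each stem: -o when the last vowel of the stem is a rounded vowel (*au*, *hebu*, *ramko*); -an when the last vowel of the stem is an unrounded vowel (*jeti*, *borana*, *wapfuve*).
*nupamvo* — last vowel /o/ (a rounded vowel) → -o → *nupamvoo*.
Since the last vowel of *vodne* is /e/ (an unrounded vowel), it takes -an, giving *vodnean*.

nupamvoo, vodnean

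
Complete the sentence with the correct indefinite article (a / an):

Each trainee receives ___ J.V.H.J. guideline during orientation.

The indefinite article is chosen by the initial *sound* of the following word, not its spelling.
The initialism *J.V.H.J.* is read letter by letter; the first letter, J, is pronounced /dʒeɪ/, which begins with a consonant sound.
So the article is *a*: Each trainee receives a J.V.H.J. guideline during orientation.

a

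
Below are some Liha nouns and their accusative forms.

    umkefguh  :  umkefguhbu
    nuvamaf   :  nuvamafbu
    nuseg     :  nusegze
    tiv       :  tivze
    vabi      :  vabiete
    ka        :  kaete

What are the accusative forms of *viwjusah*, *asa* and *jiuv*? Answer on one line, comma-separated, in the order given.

viwjusahbu, asaete, jiuvze

Looking at the final sound of each stem: -bu when the stem ends in a voiceless consonant (*umkefguh*, *nuvamaf*); -ze when the stem ends in a voiced consonant (*nuseg*, *tiv*); -ete when the stem ends in a vowel (*vabi*, *ka*).
*viwjusah* — final sound /h/ (a voiceless consonant) → -bu → *viwjusahbu*.
Since the final sound of *asa* is /a/ (a vowel), it takes -ete, giving *asaete*.
The final sound of *jiuv* is /v/, which is a voiced consonant, so the suffix is -ze, giving *jiuvze*.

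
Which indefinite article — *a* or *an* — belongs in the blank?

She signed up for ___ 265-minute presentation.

a

The indefinite article is chosen by the initial *sound* of the following word, not its spelling.
The number *265* is spoken "two hundred …", beginning with /tuː/ — a consonant sound.
So the article is *a*: She signed up for a 265-minute presentation.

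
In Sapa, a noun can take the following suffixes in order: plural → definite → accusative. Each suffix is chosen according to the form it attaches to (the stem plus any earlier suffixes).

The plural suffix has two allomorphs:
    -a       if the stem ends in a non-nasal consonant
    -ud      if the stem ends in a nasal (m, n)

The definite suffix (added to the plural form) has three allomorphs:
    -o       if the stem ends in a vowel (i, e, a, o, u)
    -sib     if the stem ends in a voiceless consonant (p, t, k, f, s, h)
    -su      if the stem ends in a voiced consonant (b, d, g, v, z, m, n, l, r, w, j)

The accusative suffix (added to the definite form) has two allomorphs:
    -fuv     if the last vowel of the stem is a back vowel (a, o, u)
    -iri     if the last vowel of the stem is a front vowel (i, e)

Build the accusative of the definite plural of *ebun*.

ebunudsufuv

*ebun* — final consonant /n/ (a nasal) → -ud → *ebunud*.
Since the final sound of the plural form *ebunud* is /d/ (a voiced consonant), it takes -su, giving *ebunudsu*.
The definite form *ebunudsu* — last vowel /u/ (a back vowel) → -fuv → *ebunudsufuv*.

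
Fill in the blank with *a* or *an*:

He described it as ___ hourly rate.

an

The indefinite article is chosen by the initial *sound* of the following word, not its spelling.
*hourly* begins with the sound /aʊ/ (silent h) — a vowel sound.
So the article is *an*: He described it as an hourly rate.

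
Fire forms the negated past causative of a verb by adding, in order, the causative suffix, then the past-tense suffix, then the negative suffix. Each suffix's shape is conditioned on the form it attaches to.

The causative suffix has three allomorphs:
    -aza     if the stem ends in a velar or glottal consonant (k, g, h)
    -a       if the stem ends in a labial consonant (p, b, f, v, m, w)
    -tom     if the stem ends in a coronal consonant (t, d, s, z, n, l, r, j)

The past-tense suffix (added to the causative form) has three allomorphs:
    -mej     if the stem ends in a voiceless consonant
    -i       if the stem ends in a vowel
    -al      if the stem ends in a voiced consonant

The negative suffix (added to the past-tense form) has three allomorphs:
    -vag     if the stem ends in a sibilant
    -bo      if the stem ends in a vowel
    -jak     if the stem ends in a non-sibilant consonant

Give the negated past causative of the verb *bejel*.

The final consonant of *bejel* is /l/, which is coronal, so the causative suffix is -tom, giving *bejeltom*.
The causative form *bejeltom*: final sound = /m/, a voiced consonant → -al → *bejeltomal*.
The past-tense form *bejeltomal*: final sound = /l/, a non-sibilant consonant → -jak → *bejeltomaljak*.

bejeltomaljak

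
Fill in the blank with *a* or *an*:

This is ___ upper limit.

The indefinite article is chosen by the initial *sound* of the following word, not its spelling.
*upper* begins with the sound /ʌ/ (u pronounced /ʌ/) — a vowel sound.
So the article is *an*: This is an upper limit.

an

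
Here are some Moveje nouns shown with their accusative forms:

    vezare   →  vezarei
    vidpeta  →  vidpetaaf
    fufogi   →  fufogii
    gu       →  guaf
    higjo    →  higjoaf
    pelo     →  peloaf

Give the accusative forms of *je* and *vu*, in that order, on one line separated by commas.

jei, vuaf

The alternation tracks the last vowel of the stem — -i when the last vowel of the stem is a front vowel (*vezare*, *fufogi*); -af when the last vowel of the stem is a back vowel (*vidpeta*, *gu*, *higjo*, *pelo*).
Since the last vowel of *je* is /e/ (a front vowel), it takes -i, giving *jei*.
*vu* — last vowel /u/ (a back vowel) → -af → *vuaf*.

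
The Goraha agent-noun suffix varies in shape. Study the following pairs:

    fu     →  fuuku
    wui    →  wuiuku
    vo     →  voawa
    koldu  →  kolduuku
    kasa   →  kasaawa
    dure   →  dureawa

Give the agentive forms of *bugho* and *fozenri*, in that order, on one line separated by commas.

The pattern is height harmony: -uku when the last vowel of the stem is a high vowel (*fu*, *wui*, *koldu*); -awa when the last vowel of the stem is a non-high vowel (*vo*, *kasa*, *dure*).
Since the last vowel of *bugho* is /o/ (a non-high vowel), it takes -awa, giving *bughoawa*.
*fozenri*: last vowel = /i/, a high vowel → -uku → *fozenriuku*.

bughoawa, fozenriuku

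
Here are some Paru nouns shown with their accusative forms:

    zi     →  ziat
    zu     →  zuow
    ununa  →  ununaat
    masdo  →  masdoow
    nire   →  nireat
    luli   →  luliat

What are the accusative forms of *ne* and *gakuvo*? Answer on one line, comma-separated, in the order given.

neat, gakuvoow

Looking at the last vowel of each stem: -ow when the last vowel of the stem is a rounded vowel (*zu*, *masdo*); -at when the last vowel of the stem is an unrounded vowel (*zi*, *ununa*, *nire*, *luli*).
Since the last vowel of *ne* is /e/ (an unrounded vowel), it takes -at, giving *neat*.
*gakuvo* — last vowel /o/ (a rounded vowel) → -ow → *gakuvoow*.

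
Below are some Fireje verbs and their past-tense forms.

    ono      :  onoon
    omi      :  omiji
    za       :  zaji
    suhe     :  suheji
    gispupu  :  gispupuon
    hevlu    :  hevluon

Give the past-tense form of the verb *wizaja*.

The pattern is rounding harmony: -on when the last vowel of the stem is a rounded vowel (*ono*, *gispupu*, *hevlu*); -ji when the last vowel of the stem is an unrounded vowel (*omi*, *za*, *suhe*).
*wizaja*: last vowel = /a/, an unrounded vowel → -ji → *wizajaji*.

wizajaji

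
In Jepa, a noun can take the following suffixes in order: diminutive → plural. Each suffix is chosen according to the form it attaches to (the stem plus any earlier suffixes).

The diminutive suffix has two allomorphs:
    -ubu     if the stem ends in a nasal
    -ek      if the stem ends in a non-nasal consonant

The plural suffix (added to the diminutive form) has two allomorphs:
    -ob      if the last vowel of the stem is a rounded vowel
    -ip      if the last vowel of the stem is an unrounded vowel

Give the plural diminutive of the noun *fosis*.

*fosis* — final consonant /s/ (non-nasal) → -ek → *fosisek*.
The last vowel of the diminutive form *fosisek* is /e/, which is an unrounded vowel, so the plural suffix is -ip, giving *fosisekip*.

fosisekip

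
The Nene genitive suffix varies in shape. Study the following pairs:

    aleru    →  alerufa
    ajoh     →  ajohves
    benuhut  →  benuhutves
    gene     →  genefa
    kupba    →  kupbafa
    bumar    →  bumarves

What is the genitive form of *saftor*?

The suffix is conditioned by the final sound: -ves when the stem ends in a consonant (*ajoh*, *benuhut*, *bumar*); -fa when the stem ends in a vowel (*aleru*, *gene*, *kupba*).
*saftor* — final sound /r/ (a consonant) → -ves → *saftorves*.

saftorves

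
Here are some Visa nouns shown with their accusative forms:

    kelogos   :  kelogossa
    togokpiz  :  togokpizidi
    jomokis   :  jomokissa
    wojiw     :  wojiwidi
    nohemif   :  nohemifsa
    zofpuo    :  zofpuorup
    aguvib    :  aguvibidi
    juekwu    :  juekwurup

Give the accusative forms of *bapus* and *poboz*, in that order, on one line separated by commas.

The pattern is voicing of the final sound: -sa when the stem ends in a voiceless consonant (*kelogos*, *jomokis*, *nohemif*); -idi when the stem ends in a voiced consonant (*togokpiz*, *wojiw*, *aguvib*); -rup when the stem ends in a vowel (*zofpuo*, *juekwu*).
The final sound of *bapus* is /s/, which is a voiceless consonant, so the suffix is -sa, giving *bapussa*.
*poboz* — final sound /z/ (a voiced consonant) → -idi → *pobozidi*.

bapussa, pobozidi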